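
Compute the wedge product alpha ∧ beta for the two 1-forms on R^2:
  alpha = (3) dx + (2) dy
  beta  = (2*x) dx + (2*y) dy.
alpha ∧ beta = (-4*x + 6*y) dx ∧ dy

Distribute the wedge, using dx_i ∧ dx_j = -dx_j ∧ dx_i and dx_i ∧ dx_i = 0. For each pair (i, j) with i < j, the coefficient of dx_i ∧ dx_j in alpha ∧ beta is (alpha_i * beta_j - alpha_j * beta_i). Collecting: alpha ∧ beta = (-4*x + 6*y) dx ∧ dy.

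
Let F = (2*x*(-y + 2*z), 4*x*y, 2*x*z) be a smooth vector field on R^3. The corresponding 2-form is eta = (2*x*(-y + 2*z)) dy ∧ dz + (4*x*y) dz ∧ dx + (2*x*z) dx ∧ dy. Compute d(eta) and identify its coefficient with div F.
d(eta) = (6*x - 2*y + 4*z) dx ∧ dy ∧ dz; div F = 6*x - 2*y + 4*z

For a 2-form in R^3 of the form above, applying d gives a 3-form with coefficient ∂P/∂x + ∂Q/∂y + ∂R/∂z:
  ∂P/∂x = -2*y + 4*z
  ∂Q/∂y = 4*x
  ∂R/∂z = 2*x
Sum = 6*x - 2*y + 4*z, which is exactly div F.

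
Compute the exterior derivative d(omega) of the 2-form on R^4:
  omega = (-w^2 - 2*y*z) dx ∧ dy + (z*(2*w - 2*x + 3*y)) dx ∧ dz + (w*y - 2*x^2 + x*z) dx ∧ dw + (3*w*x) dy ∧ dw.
d(omega) = (-2*y - 3*z) dx ∧ dy ∧ dz + (-x + 2*z) dx ∧ dz ∧ dw

For a 2-form omega = sum_{i<j} g_{ij} dx_i ∧ dx_j, the exterior derivative is
  d(omega) = sum_{i<j} d(g_{ij}) ∧ dx_i ∧ dx_j = sum_{i<j, k} (∂g_{ij}/∂x_k) dx_k ∧ dx_i ∧ dx_j.
Expand each term, using dx_k ∧ dx_i ∧ dx_j = sgn(permutation) dx_{(a)} ∧ dx_{(b)} ∧ dx_{(c)} with (a < b < c) sorted:
  d(-w^2 - 2*y*z) includes (∂/∂z)(-w^2 - 2*y*z) dz = (-2*y) dz, which multiplied by dx ∧ dy gives (-2*y) dx ∧ dy ∧ dz
  d(-w^2 - 2*y*z) includes (∂/∂w)(-w^2 - 2*y*z) dw = (-2*w) dw, which multiplied by dx ∧ dy gives (-2*w) dx ∧ dy ∧ dw
  d(z*(2*w - 2*x + 3*y)) includes (∂/∂y)(z*(2*w - 2*x + 3*y)) dy = (3*z) dy, which multiplied by dx ∧ dz gives (-3*z) dx ∧ dy ∧ dz
  d(z*(2*w - 2*x + 3*y)) includes (∂/∂w)(z*(2*w - 2*x + 3*y)) dw = (2*z) dw, which multiplied by dx ∧ dz gives (2*z) dx ∧ dz ∧ dw
  d(w*y - 2*x^2 + x*z) includes (∂/∂y)(w*y - 2*x^2 + x*z) dy = (w) dy, which multiplied by dx ∧ dw gives (-w) dx ∧ dy ∧ dw
  d(w*y - 2*x^2 + x*z) includes (∂/∂z)(w*y - 2*x^2 + x*z) dz = (x) dz, which multiplied by dx ∧ dw gives (-x) dx ∧ dz ∧ dw
  d(3*w*x) includes (∂/∂x)(3*w*x) dx = (3*w) dx, which multiplied by dy ∧ dw gives (3*w) dx ∧ dy ∧ dw
Collecting like 3-forms: d(omega) = (-2*y - 3*z) dx ∧ dy ∧ dz + (-x + 2*z) dx ∧ dz ∧ dw.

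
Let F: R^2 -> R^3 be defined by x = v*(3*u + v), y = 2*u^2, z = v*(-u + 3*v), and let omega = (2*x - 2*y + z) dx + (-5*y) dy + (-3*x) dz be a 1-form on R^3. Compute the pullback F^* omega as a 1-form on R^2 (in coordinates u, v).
F^* omega = (-40*u^3 - 12*u^2*v + 24*u*v^2 + 18*v^3) du + (-12*u^3 + 16*u^2*v - 26*u*v^2 - 8*v^3) dv

Using F^*(f dg) = (f ∘ F) d(g ∘ F), substitute each coordinate x_i by F_i(u, v) in f_i, and replace dx_i by d F_i = (∂F_i/∂u) du + (∂F_i/∂v) dv.
  For the x component: f_1(F) = -4*u^2 + 5*u*v + 5*v^2; d F_1 = (3*v) du + (3*u + 2*v) dv
  For the y component: f_2(F) = -10*u^2; d F_2 = (4*u) du + (0) dv
  For the z component: f_3(F) = 3*v*(-3*u - v); d F_3 = (-v) du + (-u + 6*v) dv
Combining and collecting du, dv coefficients:
  coeff of du: -40*u^3 - 12*u^2*v + 24*u*v^2 + 18*v^3
  coeff of dv: -12*u^3 + 16*u^2*v - 26*u*v^2 - 8*v^3
F^* omega = (-40*u^3 - 12*u^2*v + 24*u*v^2 + 18*v^3) du + (-12*u^3 + 16*u^2*v - 26*u*v^2 - 8*v^3) dv.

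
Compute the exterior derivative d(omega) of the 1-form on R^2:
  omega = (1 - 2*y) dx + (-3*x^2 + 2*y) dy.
d(omega) = (2 - 6*x) dx ∧ dy

For a 1-form omega = sum_i f_i dx_i, the exterior derivative is
  d(omega) = sum_{i < j} (∂f_j/∂x_i - ∂f_i/∂x_j) dx_i ∧ dx_j.
  coefficient of dx ∧ dy: ∂f_2/∂x - ∂f_1/∂y = ∂(-3*x^2 + 2*y)/∂x - ∂(1 - 2*y)/∂y = 2 - 6*x
Assembling: d(omega) = (2 - 6*x) dx ∧ dy.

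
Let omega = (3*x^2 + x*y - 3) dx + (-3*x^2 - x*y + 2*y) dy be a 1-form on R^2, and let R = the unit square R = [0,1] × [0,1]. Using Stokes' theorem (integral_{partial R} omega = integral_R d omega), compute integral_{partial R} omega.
integral_(partial R) omega = -4

Stokes: integral_partial_R omega = integral_R d omega with d omega = (∂Q/∂x - ∂P/∂y) dx ∧ dy.
  ∂Q/∂x = -6*x - y
  ∂P/∂y = x
  integrand = ∂Q/∂x - ∂P/∂y = -7*x - y.
Integrating over R: integral_0^1 integral_0^1 (-7*x - y) dx dy = -4.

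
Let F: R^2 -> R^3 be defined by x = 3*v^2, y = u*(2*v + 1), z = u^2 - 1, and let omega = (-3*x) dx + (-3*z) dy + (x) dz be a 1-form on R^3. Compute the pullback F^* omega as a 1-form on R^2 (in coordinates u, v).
F^* omega = (-6*u^2*v - 3*u^2 + 6*u*v^2 + 6*v + 3) du + (-6*u^3 + 6*u - 54*v^3) dv

Using F^*(f dg) = (f ∘ F) d(g ∘ F), substitute each coordinate x_i by F_i(u, v) in f_i, and replace dx_i by d F_i = (∂F_i/∂u) du + (∂F_i/∂v) dv.
  For the x component: f_1(F) = -9*v^2; d F_1 = (0) du + (6*v) dv
  For the y component: f_2(F) = 3 - 3*u^2; d F_2 = (2*v + 1) du + (2*u) dv
  For the z component: f_3(F) = 3*v^2; d F_3 = (2*u) du + (0) dv
Combining and collecting du, dv coefficients:
  coeff of du: -6*u^2*v - 3*u^2 + 6*u*v^2 + 6*v + 3
  coeff of dv: -6*u^3 + 6*u - 54*v^3
F^* omega = (-6*u^2*v - 3*u^2 + 6*u*v^2 + 6*v + 3) du + (-6*u^3 + 6*u - 54*v^3) dv.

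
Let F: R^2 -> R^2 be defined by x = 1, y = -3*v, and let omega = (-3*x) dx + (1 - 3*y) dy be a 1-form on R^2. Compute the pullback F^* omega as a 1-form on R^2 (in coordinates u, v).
F^* omega = (-27*v - 3) dv

Using F^*(f dg) = (f ∘ F) d(g ∘ F), substitute each coordinate x_i by F_i(u, v) in f_i, and replace dx_i by d F_i = (∂F_i/∂u) du + (∂F_i/∂v) dv.
  For the x component: f_1(F) = -3; d F_1 = (0) du + (0) dv
  For the y component: f_2(F) = 9*v + 1; d F_2 = (0) du + (-3) dv
Combining and collecting du, dv coefficients:
  coeff of du: 0
  coeff of dv: -27*v - 3
F^* omega = (-27*v - 3) dv.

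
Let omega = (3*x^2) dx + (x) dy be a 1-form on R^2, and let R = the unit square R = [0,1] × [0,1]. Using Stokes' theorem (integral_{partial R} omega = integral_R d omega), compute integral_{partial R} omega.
integral_(partial R) omega = 1

Stokes: integral_partial_R omega = integral_R d omega with d omega = (∂Q/∂x - ∂P/∂y) dx ∧ dy.
  ∂Q/∂x = 1
  ∂P/∂y = 0
  integrand = ∂Q/∂x - ∂P/∂y = 1.
Integrating over R: integral_0^1 integral_0^1 (1) dx dy = 1.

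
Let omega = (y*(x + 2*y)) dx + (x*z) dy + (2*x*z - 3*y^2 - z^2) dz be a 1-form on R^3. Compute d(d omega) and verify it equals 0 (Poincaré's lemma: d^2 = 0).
d(d omega) = 0

Step 1: d omega = sum_{i<j} (∂f_j/∂x_i - ∂f_i/∂x_j) dx_i ∧ dx_j:
  coeff of dx ∧ dy: -x - 4*y + z
  coeff of dx ∧ dz: 2*z
  coeff of dy ∧ dz: -x - 6*y
Step 2: Apply d again to each 2-form coefficient. The only possible 3-form in R^3 is dx ∧ dy ∧ dz, with coefficient
  ∂(coeff of dy∧dz)/∂x - ∂(coeff of dx∧dz)/∂y + ∂(coeff of dx∧dy)/∂z
  = ∂/∂x (-x - 6*y) - ∂/∂y (2*z) + ∂/∂z (-x - 4*y + z).
Each of these terms simplifies to sums of mixed partials that cancel in pairs. The result is 0 (by equality of mixed partials for smooth functions — Schwarz / Clairaut).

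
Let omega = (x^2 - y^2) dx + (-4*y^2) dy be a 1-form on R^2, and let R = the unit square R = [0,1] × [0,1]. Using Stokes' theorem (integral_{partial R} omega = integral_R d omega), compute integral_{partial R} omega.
integral_(partial R) omega = 1

Stokes: integral_partial_R omega = integral_R d omega with d omega = (∂Q/∂x - ∂P/∂y) dx ∧ dy.
  ∂Q/∂x = 0
  ∂P/∂y = -2*y
  integrand = ∂Q/∂x - ∂P/∂y = 2*y.
Integrating over R: integral_0^1 integral_0^1 (2*y) dx dy = 1.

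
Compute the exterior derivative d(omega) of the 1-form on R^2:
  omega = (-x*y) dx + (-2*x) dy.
d(omega) = (x - 2) dx ∧ dy

For a 1-form omega = sum_i f_i dx_i, the exterior derivative is
  d(omega) = sum_{i < j} (∂f_j/∂x_i - ∂f_i/∂x_j) dx_i ∧ dx_j.
  coefficient of dx ∧ dy: ∂f_2/∂x - ∂f_1/∂y = ∂(-2*x)/∂x - ∂(-x*y)/∂y = x - 2
Assembling: d(omega) = (x - 2) dx ∧ dy.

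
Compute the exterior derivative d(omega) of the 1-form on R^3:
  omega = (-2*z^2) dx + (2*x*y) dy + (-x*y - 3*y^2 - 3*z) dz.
d(omega) = (2*y) dx ∧ dy + (-y + 4*z) dx ∧ dz + (-x - 6*y) dy ∧ dz

For a 1-form omega = sum_i f_i dx_i, the exterior derivative is
  d(omega) = sum_{i < j} (∂f_j/∂x_i - ∂f_i/∂x_j) dx_i ∧ dx_j.
  coefficient of dx ∧ dy: ∂f_2/∂x - ∂f_1/∂y = ∂(2*x*y)/∂x - ∂(-2*z^2)/∂y = 2*y
  coefficient of dx ∧ dz: ∂f_3/∂x - ∂f_1/∂z = ∂(-x*y - 3*y^2 - 3*z)/∂x - ∂(-2*z^2)/∂z = -y + 4*z
  coefficient of dy ∧ dz: ∂f_3/∂y - ∂f_2/∂z = ∂(-x*y - 3*y^2 - 3*z)/∂y - ∂(2*x*y)/∂z = -x - 6*y
Assembling: d(omega) = (2*y) dx ∧ dy + (-y + 4*z) dx ∧ dz + (-x - 6*y) dy ∧ dz.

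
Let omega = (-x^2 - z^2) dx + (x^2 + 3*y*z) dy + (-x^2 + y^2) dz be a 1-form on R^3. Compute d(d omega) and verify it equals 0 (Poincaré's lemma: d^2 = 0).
d(d omega) = 0

Step 1: d omega = sum_{i<j} (∂f_j/∂x_i - ∂f_i/∂x_j) dx_i ∧ dx_j:
  coeff of dx ∧ dy: 2*x
  coeff of dx ∧ dz: -2*x + 2*z
  coeff of dy ∧ dz: -y
Step 2: Apply d again to each 2-form coefficient. The only possible 3-form in R^3 is dx ∧ dy ∧ dz, with coefficient
  ∂(coeff of dy∧dz)/∂x - ∂(coeff of dx∧dz)/∂y + ∂(coeff of dx∧dy)/∂z
  = ∂/∂x (-y) - ∂/∂y (-2*x + 2*z) + ∂/∂z (2*x).
Each of these terms simplifies to sums of mixed partials that cancel in pairs. The result is 0 (by equality of mixed partials for smooth functions — Schwarz / Clairaut).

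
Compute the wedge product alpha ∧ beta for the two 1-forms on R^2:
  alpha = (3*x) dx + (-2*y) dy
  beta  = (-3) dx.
alpha ∧ beta = (-6*y) dx ∧ dy

Distribute the wedge, using dx_i ∧ dx_j = -dx_j ∧ dx_i and dx_i ∧ dx_i = 0. For each pair (i, j) with i < j, the coefficient of dx_i ∧ dx_j in alpha ∧ beta is (alpha_i * beta_j - alpha_j * beta_i). Collecting: alpha ∧ beta = (-6*y) dx ∧ dy.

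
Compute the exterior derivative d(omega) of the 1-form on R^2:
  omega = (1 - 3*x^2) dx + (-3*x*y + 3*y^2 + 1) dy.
d(omega) = (-3*y) dx ∧ dy

For a 1-form omega = sum_i f_i dx_i, the exterior derivative is
  d(omega) = sum_{i < j} (∂f_j/∂x_i - ∂f_i/∂x_j) dx_i ∧ dx_j.
  coefficient of dx ∧ dy: ∂f_2/∂x - ∂f_1/∂y = ∂(-3*x*y + 3*y^2 + 1)/∂x - ∂(1 - 3*x^2)/∂y = -3*y
Assembling: d(omega) = (-3*y) dx ∧ dy.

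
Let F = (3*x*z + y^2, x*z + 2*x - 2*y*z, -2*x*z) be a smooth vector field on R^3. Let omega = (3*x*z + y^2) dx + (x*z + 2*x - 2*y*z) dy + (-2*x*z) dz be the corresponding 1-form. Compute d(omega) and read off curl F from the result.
d(omega) = (-x + 2*y) dy ∧ dz + (3*x + 2*z) dz ∧ dx + (-2*y + z + 2) dx ∧ dy; curl F = (-x + 2*y, 3*x + 2*z, -2*y + z + 2)

d omega = sum_{i<j} (∂f_j/∂x_i - ∂f_i/∂x_j) dx_i ∧ dx_j. Under the identification (dy ∧ dz, dz ∧ dx, dx ∧ dy) ↔ (e_x, e_y, e_z), the coefficients are exactly the components of curl F. Compute:
  ∂R/∂y - ∂Q/∂z = (0) - (x - 2*y) = -x + 2*y
  ∂P/∂z - ∂R/∂x = (3*x) - (-2*z) = 3*x + 2*z
  ∂Q/∂x - ∂P/∂y = (z + 2) - (2*y) = -2*y + z + 2.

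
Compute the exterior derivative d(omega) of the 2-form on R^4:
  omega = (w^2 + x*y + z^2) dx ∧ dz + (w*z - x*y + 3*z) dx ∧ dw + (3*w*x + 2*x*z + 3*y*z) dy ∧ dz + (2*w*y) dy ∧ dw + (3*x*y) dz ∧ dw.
d(omega) = (3*w - x + 2*z) dx ∧ dy ∧ dz + (w + 3*y - 3) dx ∧ dz ∧ dw + (x) dx ∧ dy ∧ dw + (6*x) dy ∧ dz ∧ dw

For a 2-form omega = sum_{i<j} g_{ij} dx_i ∧ dx_j, the exterior derivative is
  d(omega) = sum_{i<j} d(g_{ij}) ∧ dx_i ∧ dx_j = sum_{i<j, k} (∂g_{ij}/∂x_k) dx_k ∧ dx_i ∧ dx_j.
Expand each term, using dx_k ∧ dx_i ∧ dx_j = sgn(permutation) dx_{(a)} ∧ dx_{(b)} ∧ dx_{(c)} with (a < b < c) sorted:
  d(w^2 + x*y + z^2) includes (∂/∂y)(w^2 + x*y + z^2) dy = (x) dy, which multiplied by dx ∧ dz gives (-x) dx ∧ dy ∧ dz
  d(w^2 + x*y + z^2) includes (∂/∂w)(w^2 + x*y + z^2) dw = (2*w) dw, which multiplied by dx ∧ dz gives (2*w) dx ∧ dz ∧ dw
  d(w*z - x*y + 3*z) includes (∂/∂y)(w*z - x*y + 3*z) dy = (-x) dy, which multiplied by dx ∧ dw gives (x) dx ∧ dy ∧ dw
  d(w*z - x*y + 3*z) includes (∂/∂z)(w*z - x*y + 3*z) dz = (w + 3) dz, which multiplied by dx ∧ dw gives (-w - 3) dx ∧ dz ∧ dw
  d(3*w*x + 2*x*z + 3*y*z) includes (∂/∂x)(3*w*x + 2*x*z + 3*y*z) dx = (3*w + 2*z) dx, which multiplied by dy ∧ dz gives (3*w + 2*z) dx ∧ dy ∧ dz
  d(3*w*x + 2*x*z + 3*y*z) includes (∂/∂w)(3*w*x + 2*x*z + 3*y*z) dw = (3*x) dw, which multiplied by dy ∧ dz gives (3*x) dy ∧ dz ∧ dw
  d(3*x*y) includes (∂/∂x)(3*x*y) dx = (3*y) dx, which multiplied by dz ∧ dw gives (3*y) dx ∧ dz ∧ dw
  d(3*x*y) includes (∂/∂y)(3*x*y) dy = (3*x) dy, which multiplied by dz ∧ dw gives (3*x) dy ∧ dz ∧ dw
Collecting like 3-forms: d(omega) = (3*w - x + 2*z) dx ∧ dy ∧ dz + (w + 3*y - 3) dx ∧ dz ∧ dw + (x) dx ∧ dy ∧ dw + (6*x) dy ∧ dz ∧ dw.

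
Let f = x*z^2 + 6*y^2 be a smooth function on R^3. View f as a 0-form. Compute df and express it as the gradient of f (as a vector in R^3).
df = (z^2) dx + (12*y) dy + (2*x*z) dz; grad f = (z^2, 12*y, 2*x*z)

For a 0-form f, d f = (∂f/∂x) dx + (∂f/∂y) dy + (∂f/∂z) dz. The components of the vector representation are exactly the entries of grad f in Cartesian coordinates:
  ∂f/∂x = z^2
  ∂f/∂y = 12*y
  ∂f/∂z = 2*x*z.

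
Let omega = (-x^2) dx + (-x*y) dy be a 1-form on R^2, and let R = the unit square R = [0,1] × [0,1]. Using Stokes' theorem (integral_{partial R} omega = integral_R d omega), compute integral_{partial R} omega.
integral_(partial R) omega = -1/2

Stokes: integral_partial_R omega = integral_R d omega with d omega = (∂Q/∂x - ∂P/∂y) dx ∧ dy.
  ∂Q/∂x = -y
  ∂P/∂y = 0
  integrand = ∂Q/∂x - ∂P/∂y = -y.
Integrating over R: integral_0^1 integral_0^1 (-y) dx dy = -1/2.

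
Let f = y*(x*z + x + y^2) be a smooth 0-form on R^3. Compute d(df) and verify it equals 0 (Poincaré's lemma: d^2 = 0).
d(df) = 0

Step 1: df = sum_i (∂f/∂x_i) dx_i = (y*(z + 1)) dx + (x*z + x + 3*y^2) dy + (x*y) dz.
Step 2: Apply d again. Using the 1-form formula, the coefficient of dx ∧ dy in d(df) is ∂^2 f/∂x ∂y - ∂^2 f/∂y ∂x = (z + 1) - (z + 1) = 0 (equality of mixed partials for smooth f).
Similarly for dx ∧ dz and dy ∧ dz — all coefficients vanish. So d(df) = 0.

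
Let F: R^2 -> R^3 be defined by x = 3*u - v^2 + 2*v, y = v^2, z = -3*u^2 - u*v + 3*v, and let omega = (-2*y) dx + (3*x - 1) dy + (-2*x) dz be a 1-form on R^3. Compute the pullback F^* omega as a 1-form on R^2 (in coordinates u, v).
F^* omega = (36*u^2 - 12*u*v^2 + 30*u*v - 2*v^3 - 2*v^2) du + (6*u^2 - 2*u*v^2 + 22*u*v - 18*u - 2*v^3 + 14*v^2 - 14*v) dv

Using F^*(f dg) = (f ∘ F) d(g ∘ F), substitute each coordinate x_i by F_i(u, v) in f_i, and replace dx_i by d F_i = (∂F_i/∂u) du + (∂F_i/∂v) dv.
  For the x component: f_1(F) = -2*v^2; d F_1 = (3) du + (2 - 2*v) dv
  For the y component: f_2(F) = 9*u - 3*v^2 + 6*v - 1; d F_2 = (0) du + (2*v) dv
  For the z component: f_3(F) = -6*u + 2*v^2 - 4*v; d F_3 = (-6*u - v) du + (3 - u) dv
Combining and collecting du, dv coefficients:
  coeff of du: 36*u^2 - 12*u*v^2 + 30*u*v - 2*v^3 - 2*v^2
  coeff of dv: 6*u^2 - 2*u*v^2 + 22*u*v - 18*u - 2*v^3 + 14*v^2 - 14*v
F^* omega = (36*u^2 - 12*u*v^2 + 30*u*v - 2*v^3 - 2*v^2) du + (6*u^2 - 2*u*v^2 + 22*u*v - 18*u - 2*v^3 + 14*v^2 - 14*v) dv.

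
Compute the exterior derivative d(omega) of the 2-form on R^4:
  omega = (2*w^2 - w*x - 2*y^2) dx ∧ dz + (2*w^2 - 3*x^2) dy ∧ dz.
d(omega) = (-6*x + 4*y) dx ∧ dy ∧ dz + (4*w - x) dx ∧ dz ∧ dw + (4*w) dy ∧ dz ∧ dw

For a 2-form omega = sum_{i<j} g_{ij} dx_i ∧ dx_j, the exterior derivative is
  d(omega) = sum_{i<j} d(g_{ij}) ∧ dx_i ∧ dx_j = sum_{i<j, k} (∂g_{ij}/∂x_k) dx_k ∧ dx_i ∧ dx_j.
Expand each term, using dx_k ∧ dx_i ∧ dx_j = sgn(permutation) dx_{(a)} ∧ dx_{(b)} ∧ dx_{(c)} with (a < b < c) sorted:
  d(2*w^2 - w*x - 2*y^2) includes (∂/∂y)(2*w^2 - w*x - 2*y^2) dy = (-4*y) dy, which multiplied by dx ∧ dz gives (4*y) dx ∧ dy ∧ dz
  d(2*w^2 - w*x - 2*y^2) includes (∂/∂w)(2*w^2 - w*x - 2*y^2) dw = (4*w - x) dw, which multiplied by dx ∧ dz gives (4*w - x) dx ∧ dz ∧ dw
  d(2*w^2 - 3*x^2) includes (∂/∂x)(2*w^2 - 3*x^2) dx = (-6*x) dx, which multiplied by dy ∧ dz gives (-6*x) dx ∧ dy ∧ dz
  d(2*w^2 - 3*x^2) includes (∂/∂w)(2*w^2 - 3*x^2) dw = (4*w) dw, which multiplied by dy ∧ dz gives (4*w) dy ∧ dz ∧ dw
Collecting like 3-forms: d(omega) = (-6*x + 4*y) dx ∧ dy ∧ dz + (4*w - x) dx ∧ dz ∧ dw + (4*w) dy ∧ dz ∧ dw.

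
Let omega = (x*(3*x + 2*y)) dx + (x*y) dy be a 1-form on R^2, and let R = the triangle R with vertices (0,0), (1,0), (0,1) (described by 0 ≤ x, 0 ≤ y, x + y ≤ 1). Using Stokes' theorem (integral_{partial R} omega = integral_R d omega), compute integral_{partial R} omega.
integral_(partial R) omega = -1/6

Stokes: integral_partial_R omega = integral_R d omega with d omega = (∂Q/∂x - ∂P/∂y) dx ∧ dy.
  ∂Q/∂x = y
  ∂P/∂y = 2*x
  integrand = ∂Q/∂x - ∂P/∂y = -2*x + y.
Integrating over R: integral_0^1 integral_0^{1-x} (-2*x + y) dy dx = -1/6.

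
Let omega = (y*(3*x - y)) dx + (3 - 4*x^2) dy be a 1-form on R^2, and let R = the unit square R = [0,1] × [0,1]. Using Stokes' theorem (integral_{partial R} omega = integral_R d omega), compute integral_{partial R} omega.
integral_(partial R) omega = -9/2

Stokes: integral_partial_R omega = integral_R d omega with d omega = (∂Q/∂x - ∂P/∂y) dx ∧ dy.
  ∂Q/∂x = -8*x
  ∂P/∂y = 3*x - 2*y
  integrand = ∂Q/∂x - ∂P/∂y = -11*x + 2*y.
Integrating over R: integral_0^1 integral_0^1 (-11*x + 2*y) dx dy = -9/2.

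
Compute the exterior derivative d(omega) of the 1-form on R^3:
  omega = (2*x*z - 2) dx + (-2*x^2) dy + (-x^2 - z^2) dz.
d(omega) = (-4*x) dx ∧ dy + (-4*x) dx ∧ dz

For a 1-form omega = sum_i f_i dx_i, the exterior derivative is
  d(omega) = sum_{i < j} (∂f_j/∂x_i - ∂f_i/∂x_j) dx_i ∧ dx_j.
  coefficient of dx ∧ dy: ∂f_2/∂x - ∂f_1/∂y = ∂(-2*x^2)/∂x - ∂(2*x*z - 2)/∂y = -4*x
  coefficient of dx ∧ dz: ∂f_3/∂x - ∂f_1/∂z = ∂(-x^2 - z^2)/∂x - ∂(2*x*z - 2)/∂z = -4*x
Assembling: d(omega) = (-4*x) dx ∧ dy + (-4*x) dx ∧ dz.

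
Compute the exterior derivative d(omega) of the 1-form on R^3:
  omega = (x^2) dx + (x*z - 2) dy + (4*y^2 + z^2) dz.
d(omega) = (z) dx ∧ dy + (-x + 8*y) dy ∧ dz

For a 1-form omega = sum_i f_i dx_i, the exterior derivative is
  d(omega) = sum_{i < j} (∂f_j/∂x_i - ∂f_i/∂x_j) dx_i ∧ dx_j.
  coefficient of dx ∧ dy: ∂f_2/∂x - ∂f_1/∂y = ∂(x*z - 2)/∂x - ∂(x^2)/∂y = z
  coefficient of dy ∧ dz: ∂f_3/∂y - ∂f_2/∂z = ∂(4*y^2 + z^2)/∂y - ∂(x*z - 2)/∂z = -x + 8*y
Assembling: d(omega) = (z) dx ∧ dy + (-x + 8*y) dy ∧ dz.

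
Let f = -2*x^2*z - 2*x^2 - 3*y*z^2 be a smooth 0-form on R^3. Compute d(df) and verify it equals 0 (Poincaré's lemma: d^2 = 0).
d(df) = 0

Step 1: df = sum_i (∂f/∂x_i) dx_i = (4*x*(-z - 1)) dx + (-3*z^2) dy + (-2*x^2 - 6*y*z) dz.
Step 2: Apply d again. Using the 1-form formula, the coefficient of dx ∧ dy in d(df) is ∂^2 f/∂x ∂y - ∂^2 f/∂y ∂x = (0) - (0) = 0 (equality of mixed partials for smooth f).
Similarly for dx ∧ dz and dy ∧ dz — all coefficients vanish. So d(df) = 0.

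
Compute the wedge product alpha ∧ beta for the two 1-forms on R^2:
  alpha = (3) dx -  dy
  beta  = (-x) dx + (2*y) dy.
alpha ∧ beta = (-x + 6*y) dx ∧ dy

Distribute the wedge, using dx_i ∧ dx_j = -dx_j ∧ dx_i and dx_i ∧ dx_i = 0. For each pair (i, j) with i < j, the coefficient of dx_i ∧ dx_j in alpha ∧ beta is (alpha_i * beta_j - alpha_j * beta_i). Collecting: alpha ∧ beta = (-x + 6*y) dx ∧ dy.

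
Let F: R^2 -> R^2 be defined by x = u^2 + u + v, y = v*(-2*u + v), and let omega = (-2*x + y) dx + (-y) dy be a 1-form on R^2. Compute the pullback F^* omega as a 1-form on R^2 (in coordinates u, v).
F^* omega = (-4*u^3 - 4*u^2*v - 6*u^2 - 2*u*v^2 - 6*u*v - 2*u + 2*v^3 + v^2 - 2*v) du + (-4*u^2*v - 2*u^2 + 6*u*v^2 - 2*u*v - 2*u - 2*v^3 + v^2 - 2*v) dv

Using F^*(f dg) = (f ∘ F) d(g ∘ F), substitute each coordinate x_i by F_i(u, v) in f_i, and replace dx_i by d F_i = (∂F_i/∂u) du + (∂F_i/∂v) dv.
  For the x component: f_1(F) = -2*u^2 - 2*u*v - 2*u + v^2 - 2*v; d F_1 = (2*u + 1) du + (1) dv
  For the y component: f_2(F) = v*(2*u - v); d F_2 = (-2*v) du + (-2*u + 2*v) dv
Combining and collecting du, dv coefficients:
  coeff of du: -4*u^3 - 4*u^2*v - 6*u^2 - 2*u*v^2 - 6*u*v - 2*u + 2*v^3 + v^2 - 2*v
  coeff of dv: -4*u^2*v - 2*u^2 + 6*u*v^2 - 2*u*v - 2*u - 2*v^3 + v^2 - 2*v
F^* omega = (-4*u^3 - 4*u^2*v - 6*u^2 - 2*u*v^2 - 6*u*v - 2*u + 2*v^3 + v^2 - 2*v) du + (-4*u^2*v - 2*u^2 + 6*u*v^2 - 2*u*v - 2*u - 2*v^3 + v^2 - 2*v) dv.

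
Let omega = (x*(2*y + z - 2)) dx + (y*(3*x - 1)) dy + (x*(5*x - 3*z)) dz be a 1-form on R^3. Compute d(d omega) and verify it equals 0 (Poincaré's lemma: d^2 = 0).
d(d omega) = 0

Step 1: d omega = sum_{i<j} (∂f_j/∂x_i - ∂f_i/∂x_j) dx_i ∧ dx_j:
  coeff of dx ∧ dy: -2*x + 3*y
  coeff of dx ∧ dz: 9*x - 3*z
  coeff of dy ∧ dz: 0
Step 2: Apply d again to each 2-form coefficient. The only possible 3-form in R^3 is dx ∧ dy ∧ dz, with coefficient
  ∂(coeff of dy∧dz)/∂x - ∂(coeff of dx∧dz)/∂y + ∂(coeff of dx∧dy)/∂z
  = ∂/∂x (0) - ∂/∂y (9*x - 3*z) + ∂/∂z (-2*x + 3*y).
Each of these terms simplifies to sums of mixed partials that cancel in pairs. The result is 0 (by equality of mixed partials for smooth functions — Schwarz / Clairaut).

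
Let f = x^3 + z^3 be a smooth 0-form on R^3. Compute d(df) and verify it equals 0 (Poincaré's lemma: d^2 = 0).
d(df) = 0

Step 1: df = sum_i (∂f/∂x_i) dx_i = (3*x^2) dx + (0) dy + (3*z^2) dz.
Step 2: Apply d again. Using the 1-form formula, the coefficient of dx ∧ dy in d(df) is ∂^2 f/∂x ∂y - ∂^2 f/∂y ∂x = (0) - (0) = 0 (equality of mixed partials for smooth f).
Similarly for dx ∧ dz and dy ∧ dz — all coefficients vanish. So d(df) = 0.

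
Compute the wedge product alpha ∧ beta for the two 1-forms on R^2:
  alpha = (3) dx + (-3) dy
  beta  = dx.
alpha ∧ beta = (3) dx ∧ dy

Distribute the wedge, using dx_i ∧ dx_j = -dx_j ∧ dx_i and dx_i ∧ dx_i = 0. For each pair (i, j) with i < j, the coefficient of dx_i ∧ dx_j in alpha ∧ beta is (alpha_i * beta_j - alpha_j * beta_i). Collecting: alpha ∧ beta = (3) dx ∧ dy.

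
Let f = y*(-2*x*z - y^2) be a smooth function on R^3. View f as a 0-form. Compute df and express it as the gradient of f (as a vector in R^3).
df = (-2*y*z) dx + (-2*x*z - 3*y^2) dy + (-2*x*y) dz; grad f = (-2*y*z, -2*x*z - 3*y^2, -2*x*y)

For a 0-form f, d f = (∂f/∂x) dx + (∂f/∂y) dy + (∂f/∂z) dz. The components of the vector representation are exactly the entries of grad f in Cartesian coordinates:
  ∂f/∂x = -2*y*z
  ∂f/∂y = -2*x*z - 3*y^2
  ∂f/∂z = -2*x*y.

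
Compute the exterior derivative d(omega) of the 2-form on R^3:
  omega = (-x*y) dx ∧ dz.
d(omega) = (x) dx ∧ dy ∧ dz

For a 2-form omega = sum_{i<j} g_{ij} dx_i ∧ dx_j, the exterior derivative is
  d(omega) = sum_{i<j} d(g_{ij}) ∧ dx_i ∧ dx_j = sum_{i<j, k} (∂g_{ij}/∂x_k) dx_k ∧ dx_i ∧ dx_j.
Expand each term, using dx_k ∧ dx_i ∧ dx_j = sgn(permutation) dx_{(a)} ∧ dx_{(b)} ∧ dx_{(c)} with (a < b < c) sorted:
  d(-x*y) includes (∂/∂y)(-x*y) dy = (-x) dy, which multiplied by dx ∧ dz gives (x) dx ∧ dy ∧ dz
Collecting like 3-forms: d(omega) = (x) dx ∧ dy ∧ dz.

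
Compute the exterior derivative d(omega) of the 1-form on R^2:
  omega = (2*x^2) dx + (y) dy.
d(omega) = 0

For a 1-form omega = sum_i f_i dx_i, the exterior derivative is
  d(omega) = sum_{i < j} (∂f_j/∂x_i - ∂f_i/∂x_j) dx_i ∧ dx_j.

Assembling: d(omega) = 0.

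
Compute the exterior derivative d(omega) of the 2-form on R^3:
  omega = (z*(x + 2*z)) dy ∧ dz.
d(omega) = (z) dx ∧ dy ∧ dz

For a 2-form omega = sum_{i<j} g_{ij} dx_i ∧ dx_j, the exterior derivative is
  d(omega) = sum_{i<j} d(g_{ij}) ∧ dx_i ∧ dx_j = sum_{i<j, k} (∂g_{ij}/∂x_k) dx_k ∧ dx_i ∧ dx_j.
Expand each term, using dx_k ∧ dx_i ∧ dx_j = sgn(permutation) dx_{(a)} ∧ dx_{(b)} ∧ dx_{(c)} with (a < b < c) sorted:
  d(z*(x + 2*z)) includes (∂/∂x)(z*(x + 2*z)) dx = (z) dx, which multiplied by dy ∧ dz gives (z) dx ∧ dy ∧ dz
Collecting like 3-forms: d(omega) = (z) dx ∧ dy ∧ dz.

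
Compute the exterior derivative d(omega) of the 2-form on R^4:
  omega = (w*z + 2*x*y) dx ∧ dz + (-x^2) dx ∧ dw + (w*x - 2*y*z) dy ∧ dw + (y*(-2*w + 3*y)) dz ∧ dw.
d(omega) = (-2*x) dx ∧ dy ∧ dz + (z) dx ∧ dz ∧ dw + (w) dx ∧ dy ∧ dw + (-2*w + 8*y) dy ∧ dz ∧ dw

For a 2-form omega = sum_{i<j} g_{ij} dx_i ∧ dx_j, the exterior derivative is
  d(omega) = sum_{i<j} d(g_{ij}) ∧ dx_i ∧ dx_j = sum_{i<j, k} (∂g_{ij}/∂x_k) dx_k ∧ dx_i ∧ dx_j.
Expand each term, using dx_k ∧ dx_i ∧ dx_j = sgn(permutation) dx_{(a)} ∧ dx_{(b)} ∧ dx_{(c)} with (a < b < c) sorted:
  d(w*z + 2*x*y) includes (∂/∂y)(w*z + 2*x*y) dy = (2*x) dy, which multiplied by dx ∧ dz gives (-2*x) dx ∧ dy ∧ dz
  d(w*z + 2*x*y) includes (∂/∂w)(w*z + 2*x*y) dw = (z) dw, which multiplied by dx ∧ dz gives (z) dx ∧ dz ∧ dw
  d(w*x - 2*y*z) includes (∂/∂x)(w*x - 2*y*z) dx = (w) dx, which multiplied by dy ∧ dw gives (w) dx ∧ dy ∧ dw
  d(w*x - 2*y*z) includes (∂/∂z)(w*x - 2*y*z) dz = (-2*y) dz, which multiplied by dy ∧ dw gives (2*y) dy ∧ dz ∧ dw
  d(y*(-2*w + 3*y)) includes (∂/∂y)(y*(-2*w + 3*y)) dy = (-2*w + 6*y) dy, which multiplied by dz ∧ dw gives (-2*w + 6*y) dy ∧ dz ∧ dw
Collecting like 3-forms: d(omega) = (-2*x) dx ∧ dy ∧ dz + (z) dx ∧ dz ∧ dw + (w) dx ∧ dy ∧ dw + (-2*w + 8*y) dy ∧ dz ∧ dw.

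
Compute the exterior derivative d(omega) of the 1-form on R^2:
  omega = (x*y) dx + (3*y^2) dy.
d(omega) = (-x) dx ∧ dy

For a 1-form omega = sum_i f_i dx_i, the exterior derivative is
  d(omega) = sum_{i < j} (∂f_j/∂x_i - ∂f_i/∂x_j) dx_i ∧ dx_j.
  coefficient of dx ∧ dy: ∂f_2/∂x - ∂f_1/∂y = ∂(3*y^2)/∂x - ∂(x*y)/∂y = -x
Assembling: d(omega) = (-x) dx ∧ dy.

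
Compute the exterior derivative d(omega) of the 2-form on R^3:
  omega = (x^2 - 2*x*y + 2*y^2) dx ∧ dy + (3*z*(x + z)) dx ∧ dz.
d(omega) = 0

For a 2-form omega = sum_{i<j} g_{ij} dx_i ∧ dx_j, the exterior derivative is
  d(omega) = sum_{i<j} d(g_{ij}) ∧ dx_i ∧ dx_j = sum_{i<j, k} (∂g_{ij}/∂x_k) dx_k ∧ dx_i ∧ dx_j.
Expand each term, using dx_k ∧ dx_i ∧ dx_j = sgn(permutation) dx_{(a)} ∧ dx_{(b)} ∧ dx_{(c)} with (a < b < c) sorted:

Collecting like 3-forms: d(omega) = 0.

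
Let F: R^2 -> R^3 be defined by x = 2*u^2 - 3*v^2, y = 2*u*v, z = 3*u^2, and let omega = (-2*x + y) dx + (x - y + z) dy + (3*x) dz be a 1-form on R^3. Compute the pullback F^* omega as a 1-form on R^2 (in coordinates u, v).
F^* omega = (20*u^3 + 18*u^2*v - 34*u*v^2 - 6*v^3) du + (10*u^3 + 20*u^2*v - 18*u*v^2 - 36*v^3) dv

Using F^*(f dg) = (f ∘ F) d(g ∘ F), substitute each coordinate x_i by F_i(u, v) in f_i, and replace dx_i by d F_i = (∂F_i/∂u) du + (∂F_i/∂v) dv.
  For the x component: f_1(F) = -4*u^2 + 2*u*v + 6*v^2; d F_1 = (4*u) du + (-6*v) dv
  For the y component: f_2(F) = 5*u^2 - 2*u*v - 3*v^2; d F_2 = (2*v) du + (2*u) dv
  For the z component: f_3(F) = 6*u^2 - 9*v^2; d F_3 = (6*u) du + (0) dv
Combining and collecting du, dv coefficients:
  coeff of du: 20*u^3 + 18*u^2*v - 34*u*v^2 - 6*v^3
  coeff of dv: 10*u^3 + 20*u^2*v - 18*u*v^2 - 36*v^3
F^* omega = (20*u^3 + 18*u^2*v - 34*u*v^2 - 6*v^3) du + (10*u^3 + 20*u^2*v - 18*u*v^2 - 36*v^3) dv.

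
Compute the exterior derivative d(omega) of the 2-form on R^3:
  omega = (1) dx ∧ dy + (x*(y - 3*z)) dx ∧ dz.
d(omega) = (-x) dx ∧ dy ∧ dz

For a 2-form omega = sum_{i<j} g_{ij} dx_i ∧ dx_j, the exterior derivative is
  d(omega) = sum_{i<j} d(g_{ij}) ∧ dx_i ∧ dx_j = sum_{i<j, k} (∂g_{ij}/∂x_k) dx_k ∧ dx_i ∧ dx_j.
Expand each term, using dx_k ∧ dx_i ∧ dx_j = sgn(permutation) dx_{(a)} ∧ dx_{(b)} ∧ dx_{(c)} with (a < b < c) sorted:
  d(x*(y - 3*z)) includes (∂/∂y)(x*(y - 3*z)) dy = (x) dy, which multiplied by dx ∧ dz gives (-x) dx ∧ dy ∧ dz
Collecting like 3-forms: d(omega) = (-x) dx ∧ dy ∧ dz.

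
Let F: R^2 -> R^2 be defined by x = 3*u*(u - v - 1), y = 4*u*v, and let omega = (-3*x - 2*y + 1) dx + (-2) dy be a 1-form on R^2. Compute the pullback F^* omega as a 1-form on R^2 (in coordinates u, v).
F^* omega = (-54*u^3 + 33*u^2*v + 81*u^2 - 3*u*v^2 - 30*u*v - 21*u - 11*v - 3) du + (u*(27*u^2 - 3*u*v - 27*u - 11)) dv

Using F^*(f dg) = (f ∘ F) d(g ∘ F), substitute each coordinate x_i by F_i(u, v) in f_i, and replace dx_i by d F_i = (∂F_i/∂u) du + (∂F_i/∂v) dv.
  For the x component: f_1(F) = -9*u^2 + u*v + 9*u + 1; d F_1 = (6*u - 3*v - 3) du + (-3*u) dv
  For the y component: f_2(F) = -2; d F_2 = (4*v) du + (4*u) dv
Combining and collecting du, dv coefficients:
  coeff of du: -54*u^3 + 33*u^2*v + 81*u^2 - 3*u*v^2 - 30*u*v - 21*u - 11*v - 3
  coeff of dv: u*(27*u^2 - 3*u*v - 27*u - 11)
F^* omega = (-54*u^3 + 33*u^2*v + 81*u^2 - 3*u*v^2 - 30*u*v - 21*u - 11*v - 3) du + (u*(27*u^2 - 3*u*v - 27*u - 11)) dv.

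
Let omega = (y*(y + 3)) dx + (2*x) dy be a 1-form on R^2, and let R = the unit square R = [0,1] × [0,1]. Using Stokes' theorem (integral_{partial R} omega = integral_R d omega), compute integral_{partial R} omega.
integral_(partial R) omega = -2

Stokes: integral_partial_R omega = integral_R d omega with d omega = (∂Q/∂x - ∂P/∂y) dx ∧ dy.
  ∂Q/∂x = 2
  ∂P/∂y = 2*y + 3
  integrand = ∂Q/∂x - ∂P/∂y = -2*y - 1.
Integrating over R: integral_0^1 integral_0^1 (-2*y - 1) dx dy = -2.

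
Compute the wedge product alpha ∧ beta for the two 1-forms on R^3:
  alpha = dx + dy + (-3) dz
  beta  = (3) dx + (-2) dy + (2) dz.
alpha ∧ beta = (-5) dx ∧ dy + (11) dx ∧ dz + (-4) dy ∧ dz

Distribute the wedge, using dx_i ∧ dx_j = -dx_j ∧ dx_i and dx_i ∧ dx_i = 0. For each pair (i, j) with i < j, the coefficient of dx_i ∧ dx_j in alpha ∧ beta is (alpha_i * beta_j - alpha_j * beta_i). Collecting: alpha ∧ beta = (-5) dx ∧ dy + (11) dx ∧ dz + (-4) dy ∧ dz.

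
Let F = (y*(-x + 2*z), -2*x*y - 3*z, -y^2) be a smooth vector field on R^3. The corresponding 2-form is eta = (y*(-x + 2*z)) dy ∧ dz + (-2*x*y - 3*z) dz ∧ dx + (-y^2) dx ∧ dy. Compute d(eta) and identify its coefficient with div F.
d(eta) = (-2*x - y) dx ∧ dy ∧ dz; div F = -2*x - y

For a 2-form in R^3 of the form above, applying d gives a 3-form with coefficient ∂P/∂x + ∂Q/∂y + ∂R/∂z:
  ∂P/∂x = -y
  ∂Q/∂y = -2*x
  ∂R/∂z = 0
Sum = -2*x - y, which is exactly div F.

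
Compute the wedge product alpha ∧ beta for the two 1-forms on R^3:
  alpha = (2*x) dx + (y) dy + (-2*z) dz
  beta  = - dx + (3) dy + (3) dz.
alpha ∧ beta = (6*x + y) dx ∧ dy + (6*x - 2*z) dx ∧ dz + (3*y + 6*z) dy ∧ dz

Distribute the wedge, using dx_i ∧ dx_j = -dx_j ∧ dx_i and dx_i ∧ dx_i = 0. For each pair (i, j) with i < j, the coefficient of dx_i ∧ dx_j in alpha ∧ beta is (alpha_i * beta_j - alpha_j * beta_i). Collecting: alpha ∧ beta = (6*x + y) dx ∧ dy + (6*x - 2*z) dx ∧ dz + (3*y + 6*z) dy ∧ dz.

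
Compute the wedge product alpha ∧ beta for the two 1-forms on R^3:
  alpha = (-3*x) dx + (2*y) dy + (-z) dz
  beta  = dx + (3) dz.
alpha ∧ beta = (-9*x + z) dx ∧ dz + (-2*y) dx ∧ dy + (6*y) dy ∧ dz

Distribute the wedge, using dx_i ∧ dx_j = -dx_j ∧ dx_i and dx_i ∧ dx_i = 0. For each pair (i, j) with i < j, the coefficient of dx_i ∧ dx_j in alpha ∧ beta is (alpha_i * beta_j - alpha_j * beta_i). Collecting: alpha ∧ beta = (-9*x + z) dx ∧ dz + (-2*y) dx ∧ dy + (6*y) dy ∧ dz.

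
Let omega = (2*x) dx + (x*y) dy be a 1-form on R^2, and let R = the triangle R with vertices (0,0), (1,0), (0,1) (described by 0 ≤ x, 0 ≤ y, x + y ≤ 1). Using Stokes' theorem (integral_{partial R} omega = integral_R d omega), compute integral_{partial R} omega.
integral_(partial R) omega = 1/6

Stokes: integral_partial_R omega = integral_R d omega with d omega = (∂Q/∂x - ∂P/∂y) dx ∧ dy.
  ∂Q/∂x = y
  ∂P/∂y = 0
  integrand = ∂Q/∂x - ∂P/∂y = y.
Integrating over R: integral_0^1 integral_0^{1-x} (y) dy dx = 1/6.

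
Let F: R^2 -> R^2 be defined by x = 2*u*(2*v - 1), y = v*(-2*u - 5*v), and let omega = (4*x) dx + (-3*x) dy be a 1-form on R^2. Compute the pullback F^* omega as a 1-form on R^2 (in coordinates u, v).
F^* omega = (4*u*(22*v^2 - 19*v + 4)) du + (4*u*(22*u*v - 11*u + 30*v^2 - 15*v)) dv

Using F^*(f dg) = (f ∘ F) d(g ∘ F), substitute each coordinate x_i by F_i(u, v) in f_i, and replace dx_i by d F_i = (∂F_i/∂u) du + (∂F_i/∂v) dv.
  For the x component: f_1(F) = 8*u*(2*v - 1); d F_1 = (4*v - 2) du + (4*u) dv
  For the y component: f_2(F) = 6*u*(1 - 2*v); d F_2 = (-2*v) du + (-2*u - 10*v) dv
Combining and collecting du, dv coefficients:
  coeff of du: 4*u*(22*v^2 - 19*v + 4)
  coeff of dv: 4*u*(22*u*v - 11*u + 30*v^2 - 15*v)
F^* omega = (4*u*(22*v^2 - 19*v + 4)) du + (4*u*(22*u*v - 11*u + 30*v^2 - 15*v)) dv.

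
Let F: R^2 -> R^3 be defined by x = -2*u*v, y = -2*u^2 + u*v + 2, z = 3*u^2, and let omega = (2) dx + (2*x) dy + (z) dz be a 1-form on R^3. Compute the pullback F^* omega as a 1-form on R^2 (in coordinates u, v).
F^* omega = (18*u^3 + 16*u^2*v - 4*u*v^2 - 4*v) du + (4*u*(-u*v - 1)) dv

Using F^*(f dg) = (f ∘ F) d(g ∘ F), substitute each coordinate x_i by F_i(u, v) in f_i, and replace dx_i by d F_i = (∂F_i/∂u) du + (∂F_i/∂v) dv.
  For the x component: f_1(F) = 2; d F_1 = (-2*v) du + (-2*u) dv
  For the y component: f_2(F) = -4*u*v; d F_2 = (-4*u + v) du + (u) dv
  For the z component: f_3(F) = 3*u^2; d F_3 = (6*u) du + (0) dv
Combining and collecting du, dv coefficients:
  coeff of du: 18*u^3 + 16*u^2*v - 4*u*v^2 - 4*v
  coeff of dv: 4*u*(-u*v - 1)
F^* omega = (18*u^3 + 16*u^2*v - 4*u*v^2 - 4*v) du + (4*u*(-u*v - 1)) dv.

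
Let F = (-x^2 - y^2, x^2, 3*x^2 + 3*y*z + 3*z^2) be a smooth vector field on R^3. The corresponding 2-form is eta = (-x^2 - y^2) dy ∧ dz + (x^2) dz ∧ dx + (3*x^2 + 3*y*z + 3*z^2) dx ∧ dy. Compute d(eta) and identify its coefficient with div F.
d(eta) = (-2*x + 3*y + 6*z) dx ∧ dy ∧ dz; div F = -2*x + 3*y + 6*z

For a 2-form in R^3 of the form above, applying d gives a 3-form with coefficient ∂P/∂x + ∂Q/∂y + ∂R/∂z:
  ∂P/∂x = -2*x
  ∂Q/∂y = 0
  ∂R/∂z = 3*y + 6*z
Sum = -2*x + 3*y + 6*z, which is exactly div F.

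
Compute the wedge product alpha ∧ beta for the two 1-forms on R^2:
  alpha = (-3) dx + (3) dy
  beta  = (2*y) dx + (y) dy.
alpha ∧ beta = (-9*y) dx ∧ dy

Distribute the wedge, using dx_i ∧ dx_j = -dx_j ∧ dx_i and dx_i ∧ dx_i = 0. For each pair (i, j) with i < j, the coefficient of dx_i ∧ dx_j in alpha ∧ beta is (alpha_i * beta_j - alpha_j * beta_i). Collecting: alpha ∧ beta = (-9*y) dx ∧ dy.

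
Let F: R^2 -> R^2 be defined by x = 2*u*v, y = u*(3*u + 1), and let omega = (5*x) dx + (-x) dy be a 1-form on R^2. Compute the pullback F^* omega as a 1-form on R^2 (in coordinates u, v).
F^* omega = (2*u*v*(-6*u + 10*v - 1)) du + (20*u^2*v) dv

Using F^*(f dg) = (f ∘ F) d(g ∘ F), substitute each coordinate x_i by F_i(u, v) in f_i, and replace dx_i by d F_i = (∂F_i/∂u) du + (∂F_i/∂v) dv.
  For the x component: f_1(F) = 10*u*v; d F_1 = (2*v) du + (2*u) dv
  For the y component: f_2(F) = -2*u*v; d F_2 = (6*u + 1) du + (0) dv
Combining and collecting du, dv coefficients:
  coeff of du: 2*u*v*(-6*u + 10*v - 1)
  coeff of dv: 20*u^2*v
F^* omega = (2*u*v*(-6*u + 10*v - 1)) du + (20*u^2*v) dv.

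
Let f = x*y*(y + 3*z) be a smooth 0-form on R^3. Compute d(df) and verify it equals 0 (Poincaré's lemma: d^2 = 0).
d(df) = 0

Step 1: df = sum_i (∂f/∂x_i) dx_i = (y*(y + 3*z)) dx + (x*(2*y + 3*z)) dy + (3*x*y) dz.
Step 2: Apply d again. Using the 1-form formula, the coefficient of dx ∧ dy in d(df) is ∂^2 f/∂x ∂y - ∂^2 f/∂y ∂x = (2*y + 3*z) - (2*y + 3*z) = 0 (equality of mixed partials for smooth f).
Similarly for dx ∧ dz and dy ∧ dz — all coefficients vanish. So d(df) = 0.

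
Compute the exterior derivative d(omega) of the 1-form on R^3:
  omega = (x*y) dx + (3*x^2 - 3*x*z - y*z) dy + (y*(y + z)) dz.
d(omega) = (5*x - 3*z) dx ∧ dy + (3*x + 3*y + z) dy ∧ dz

For a 1-form omega = sum_i f_i dx_i, the exterior derivative is
  d(omega) = sum_{i < j} (∂f_j/∂x_i - ∂f_i/∂x_j) dx_i ∧ dx_j.
  coefficient of dx ∧ dy: ∂f_2/∂x - ∂f_1/∂y = ∂(3*x^2 - 3*x*z - y*z)/∂x - ∂(x*y)/∂y = 5*x - 3*z
  coefficient of dy ∧ dz: ∂f_3/∂y - ∂f_2/∂z = ∂(y*(y + z))/∂y - ∂(3*x^2 - 3*x*z - y*z)/∂z = 3*x + 3*y + z
Assembling: d(omega) = (5*x - 3*z) dx ∧ dy + (3*x + 3*y + z) dy ∧ dz.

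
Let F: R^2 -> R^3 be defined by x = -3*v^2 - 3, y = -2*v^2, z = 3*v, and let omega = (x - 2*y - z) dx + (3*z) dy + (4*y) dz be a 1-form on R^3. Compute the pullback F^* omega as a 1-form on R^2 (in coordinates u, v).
F^* omega = (6*v*(-v^2 - 7*v + 3)) dv

Using F^*(f dg) = (f ∘ F) d(g ∘ F), substitute each coordinate x_i by F_i(u, v) in f_i, and replace dx_i by d F_i = (∂F_i/∂u) du + (∂F_i/∂v) dv.
  For the x component: f_1(F) = v^2 - 3*v - 3; d F_1 = (0) du + (-6*v) dv
  For the y component: f_2(F) = 9*v; d F_2 = (0) du + (-4*v) dv
  For the z component: f_3(F) = -8*v^2; d F_3 = (0) du + (3) dv
Combining and collecting du, dv coefficients:
  coeff of du: 0
  coeff of dv: 6*v*(-v^2 - 7*v + 3)
F^* omega = (6*v*(-v^2 - 7*v + 3)) dv.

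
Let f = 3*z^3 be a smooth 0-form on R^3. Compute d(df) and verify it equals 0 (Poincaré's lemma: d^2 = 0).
d(df) = 0

Step 1: df = sum_i (∂f/∂x_i) dx_i = (0) dx + (0) dy + (9*z^2) dz.
Step 2: Apply d again. Using the 1-form formula, the coefficient of dx ∧ dy in d(df) is ∂^2 f/∂x ∂y - ∂^2 f/∂y ∂x = (0) - (0) = 0 (equality of mixed partials for smooth f).
Similarly for dx ∧ dz and dy ∧ dz — all coefficients vanish. So d(df) = 0.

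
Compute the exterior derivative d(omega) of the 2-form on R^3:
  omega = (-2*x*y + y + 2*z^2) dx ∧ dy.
d(omega) = (4*z) dx ∧ dy ∧ dz

For a 2-form omega = sum_{i<j} g_{ij} dx_i ∧ dx_j, the exterior derivative is
  d(omega) = sum_{i<j} d(g_{ij}) ∧ dx_i ∧ dx_j = sum_{i<j, k} (∂g_{ij}/∂x_k) dx_k ∧ dx_i ∧ dx_j.
Expand each term, using dx_k ∧ dx_i ∧ dx_j = sgn(permutation) dx_{(a)} ∧ dx_{(b)} ∧ dx_{(c)} with (a < b < c) sorted:
  d(-2*x*y + y + 2*z^2) includes (∂/∂z)(-2*x*y + y + 2*z^2) dz = (4*z) dz, which multiplied by dx ∧ dy gives (4*z) dx ∧ dy ∧ dz
Collecting like 3-forms: d(omega) = (4*z) dx ∧ dy ∧ dz.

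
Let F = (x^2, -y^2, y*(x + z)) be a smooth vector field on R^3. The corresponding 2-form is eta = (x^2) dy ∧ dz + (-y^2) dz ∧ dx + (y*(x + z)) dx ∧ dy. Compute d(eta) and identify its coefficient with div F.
d(eta) = (2*x - y) dx ∧ dy ∧ dz; div F = 2*x - y

For a 2-form in R^3 of the form above, applying d gives a 3-form with coefficient ∂P/∂x + ∂Q/∂y + ∂R/∂z:
  ∂P/∂x = 2*x
  ∂Q/∂y = -2*y
  ∂R/∂z = y
Sum = 2*x - y, which is exactly div F.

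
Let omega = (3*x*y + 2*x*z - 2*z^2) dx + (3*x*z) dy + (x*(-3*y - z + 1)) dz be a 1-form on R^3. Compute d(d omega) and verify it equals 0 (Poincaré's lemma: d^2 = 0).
d(d omega) = 0

Step 1: d omega = sum_{i<j} (∂f_j/∂x_i - ∂f_i/∂x_j) dx_i ∧ dx_j:
  coeff of dx ∧ dy: -3*x + 3*z
  coeff of dx ∧ dz: -2*x - 3*y + 3*z + 1
  coeff of dy ∧ dz: -6*x
Step 2: Apply d again to each 2-form coefficient. The only possible 3-form in R^3 is dx ∧ dy ∧ dz, with coefficient
  ∂(coeff of dy∧dz)/∂x - ∂(coeff of dx∧dz)/∂y + ∂(coeff of dx∧dy)/∂z
  = ∂/∂x (-6*x) - ∂/∂y (-2*x - 3*y + 3*z + 1) + ∂/∂z (-3*x + 3*z).
Each of these terms simplifies to sums of mixed partials that cancel in pairs. The result is 0 (by equality of mixed partials for smooth functions — Schwarz / Clairaut).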